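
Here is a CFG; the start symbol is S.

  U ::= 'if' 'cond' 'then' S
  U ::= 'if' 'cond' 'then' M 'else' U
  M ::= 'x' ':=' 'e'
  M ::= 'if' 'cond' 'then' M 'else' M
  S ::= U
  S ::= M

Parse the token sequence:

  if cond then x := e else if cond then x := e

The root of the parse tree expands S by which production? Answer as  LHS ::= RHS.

S ::= U

[S [U if cond then [M x := e] else [U if cond then [S [M x := e]]]]]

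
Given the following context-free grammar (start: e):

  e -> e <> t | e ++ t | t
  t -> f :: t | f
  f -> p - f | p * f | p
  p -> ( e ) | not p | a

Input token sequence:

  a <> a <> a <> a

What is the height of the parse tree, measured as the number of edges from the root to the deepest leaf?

7

[e [e [e [e [t [f [p a]]]] <> [t [f [p a]]]] <> [t [f [p a]]]] <> [t [f [p a]]]]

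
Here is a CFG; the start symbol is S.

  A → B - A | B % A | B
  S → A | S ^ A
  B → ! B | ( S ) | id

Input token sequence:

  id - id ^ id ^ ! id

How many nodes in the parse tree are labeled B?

[S [S [S [A [B id] - [A [B id]]]] ^ [A [B id]]] ^ [A [B ! [B id]]]]

5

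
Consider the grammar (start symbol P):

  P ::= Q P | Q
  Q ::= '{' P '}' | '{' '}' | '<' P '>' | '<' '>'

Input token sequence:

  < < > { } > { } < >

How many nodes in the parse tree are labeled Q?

[P [Q < [P [Q < >] [P [Q { }]]] >] [P [Q { }] [P [Q < >]]]]

5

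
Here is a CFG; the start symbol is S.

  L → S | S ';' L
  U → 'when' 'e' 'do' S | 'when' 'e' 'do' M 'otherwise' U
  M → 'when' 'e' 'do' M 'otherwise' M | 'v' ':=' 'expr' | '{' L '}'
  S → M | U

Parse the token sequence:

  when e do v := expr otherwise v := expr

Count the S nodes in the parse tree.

1

[S [M when e do [M v := expr] otherwise [M v := expr]]]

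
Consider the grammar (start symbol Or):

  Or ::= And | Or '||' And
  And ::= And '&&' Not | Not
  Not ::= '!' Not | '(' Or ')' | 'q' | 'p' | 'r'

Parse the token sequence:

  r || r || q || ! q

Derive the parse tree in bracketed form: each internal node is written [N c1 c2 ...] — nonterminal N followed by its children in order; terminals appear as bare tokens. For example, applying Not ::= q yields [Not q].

Or
Or || And
Or || And || And
Or || And || And || And
And || And || And || And
Not || And || And || And
r || And || And || And
r || Not || And || And
r || r || And || And
r || r || Not || And
r || r || q || And
r || r || q || Not
r || r || q || ! Not
r || r || q || ! q

[Or [Or [Or [Or [And [Not r]]] || [And [Not r]]] || [And [Not q]]] || [And [Not ! [Not q]]]]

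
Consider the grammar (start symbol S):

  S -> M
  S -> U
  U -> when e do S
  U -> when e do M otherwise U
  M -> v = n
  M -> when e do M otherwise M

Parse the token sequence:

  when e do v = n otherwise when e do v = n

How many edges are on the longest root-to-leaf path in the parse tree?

[S [U when e do [M v = n] otherwise [U when e do [S [M v = n]]]]]

5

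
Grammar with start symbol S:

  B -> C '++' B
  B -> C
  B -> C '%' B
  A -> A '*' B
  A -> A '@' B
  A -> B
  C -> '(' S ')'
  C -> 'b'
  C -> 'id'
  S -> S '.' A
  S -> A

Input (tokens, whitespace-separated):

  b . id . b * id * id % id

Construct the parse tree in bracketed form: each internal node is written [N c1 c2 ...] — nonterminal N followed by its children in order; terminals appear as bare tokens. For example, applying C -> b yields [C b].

[S [S [S [A [B [C b]]]] . [A [B [C id]]]] . [A [A [A [B [C b]]] * [B [C id]]] * [B [C id] % [B [C id]]]]]

S
S . A
S . A . A
A . A . A
B . A . A
C . A . A
b . A . A
b . B . A
b . C . A
b . id . A
b . id . A * B
b . id . A * B * B
b . id . B * B * B
b . id . C * B * B
b . id . b * B * B
b . id . b * C * B
b . id . b * id * B
b . id . b * id * C % B
b . id . b * id * id % B
b . id . b * id * id % C
b . id . b * id * id % id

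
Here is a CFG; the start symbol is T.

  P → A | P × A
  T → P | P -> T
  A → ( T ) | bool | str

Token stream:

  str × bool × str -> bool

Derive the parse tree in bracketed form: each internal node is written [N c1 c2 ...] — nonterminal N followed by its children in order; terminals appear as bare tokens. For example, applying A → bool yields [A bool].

T
P -> T
P × A -> T
P × A × A -> T
A × A × A -> T
str × A × A -> T
str × bool × A -> T
str × bool × str -> T
str × bool × str -> P
str × bool × str -> A
str × bool × str -> bool

[T [P [P [P [A str]] × [A bool]] × [A str]] -> [T [P [A bool]]]]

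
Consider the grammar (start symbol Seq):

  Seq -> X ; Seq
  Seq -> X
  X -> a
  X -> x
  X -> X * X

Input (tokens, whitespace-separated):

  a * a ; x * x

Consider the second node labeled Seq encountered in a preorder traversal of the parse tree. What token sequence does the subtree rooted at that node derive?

x * x

[Seq [X [X a] * [X a]] ; [Seq [X [X x] * [X x]]]]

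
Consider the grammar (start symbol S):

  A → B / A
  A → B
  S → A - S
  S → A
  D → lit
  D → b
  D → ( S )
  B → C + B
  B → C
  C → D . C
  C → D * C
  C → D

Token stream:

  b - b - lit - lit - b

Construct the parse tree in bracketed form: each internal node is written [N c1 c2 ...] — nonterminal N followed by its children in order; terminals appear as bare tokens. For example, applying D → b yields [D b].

[S [A [B [C [D b]]]] - [S [A [B [C [D b]]]] - [S [A [B [C [D lit]]]] - [S [A [B [C [D lit]]]] - [S [A [B [C [D b]]]]]]]]]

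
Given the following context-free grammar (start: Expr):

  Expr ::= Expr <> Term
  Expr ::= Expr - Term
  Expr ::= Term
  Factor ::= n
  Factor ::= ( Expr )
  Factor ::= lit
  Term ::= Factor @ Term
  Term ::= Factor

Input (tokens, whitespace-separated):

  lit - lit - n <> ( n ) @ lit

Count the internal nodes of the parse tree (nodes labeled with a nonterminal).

17

[Expr [Expr [Expr [Expr [Term [Factor lit]]] - [Term [Factor lit]]] - [Term [Factor n]]] <> [Term [Factor ( [Expr [Term [Factor n]]] )] @ [Term [Factor lit]]]]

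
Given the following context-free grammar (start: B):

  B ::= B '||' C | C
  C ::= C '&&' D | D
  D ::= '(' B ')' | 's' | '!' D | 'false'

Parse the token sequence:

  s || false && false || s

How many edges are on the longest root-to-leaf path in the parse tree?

[B [B [B [C [D s]]] || [C [C [D false]] && [D false]]] || [C [D s]]]

5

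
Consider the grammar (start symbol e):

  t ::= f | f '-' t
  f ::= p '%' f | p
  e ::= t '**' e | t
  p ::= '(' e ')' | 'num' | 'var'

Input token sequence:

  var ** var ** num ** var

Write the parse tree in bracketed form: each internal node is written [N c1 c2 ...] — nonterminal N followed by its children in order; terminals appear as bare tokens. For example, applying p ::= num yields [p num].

e
t ** e
f ** e
p ** e
var ** e
var ** t ** e
var ** f ** e
var ** p ** e
var ** var ** e
var ** var ** t ** e
var ** var ** f ** e
var ** var ** p ** e
var ** var ** num ** e
var ** var ** num ** t
var ** var ** num ** f
var ** var ** num ** p
var ** var ** num ** var

[e [t [f [p var]]] ** [e [t [f [p var]]] ** [e [t [f [p num]]] ** [e [t [f [p var]]]]]]]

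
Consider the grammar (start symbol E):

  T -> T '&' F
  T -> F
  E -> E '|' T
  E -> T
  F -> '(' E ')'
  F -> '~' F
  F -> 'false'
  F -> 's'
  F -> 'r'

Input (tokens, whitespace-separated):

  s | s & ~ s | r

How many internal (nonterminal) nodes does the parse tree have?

12

[E [E [E [T [F s]]] | [T [T [F s]] & [F ~ [F s]]]] | [T [F r]]]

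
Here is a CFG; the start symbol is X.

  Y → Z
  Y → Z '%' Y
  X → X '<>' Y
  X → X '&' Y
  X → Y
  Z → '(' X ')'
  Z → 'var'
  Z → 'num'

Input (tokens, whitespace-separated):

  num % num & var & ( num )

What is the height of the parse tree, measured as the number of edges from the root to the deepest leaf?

[X [X [X [Y [Z num] % [Y [Z num]]]] & [Y [Z var]]] & [Y [Z ( [X [Y [Z num]]] )]]]

6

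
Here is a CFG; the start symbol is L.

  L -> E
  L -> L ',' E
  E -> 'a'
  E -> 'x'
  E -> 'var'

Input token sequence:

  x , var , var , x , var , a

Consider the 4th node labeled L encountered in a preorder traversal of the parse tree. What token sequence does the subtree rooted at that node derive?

[L [L [L [L [L [L [E x]] , [E var]] , [E var]] , [E x]] , [E var]] , [E a]]

x , var , var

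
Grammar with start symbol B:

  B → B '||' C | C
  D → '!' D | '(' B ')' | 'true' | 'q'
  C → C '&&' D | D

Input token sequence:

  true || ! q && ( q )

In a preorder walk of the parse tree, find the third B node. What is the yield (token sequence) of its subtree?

q

[B [B [C [D true]]] || [C [C [D ! [D q]]] && [D ( [B [C [D q]]] )]]]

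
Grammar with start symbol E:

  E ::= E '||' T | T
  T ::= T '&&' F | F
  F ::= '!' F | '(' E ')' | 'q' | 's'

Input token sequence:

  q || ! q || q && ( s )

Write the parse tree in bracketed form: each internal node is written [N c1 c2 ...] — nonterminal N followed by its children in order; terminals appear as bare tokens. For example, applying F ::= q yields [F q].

[E [E [E [T [F q]]] || [T [F ! [F q]]]] || [T [T [F q]] && [F ( [E [T [F s]]] )]]]

E
E || T
E || T || T
T || T || T
F || T || T
q || T || T
q || F || T
q || ! F || T
q || ! q || T
q || ! q || T && F
q || ! q || F && F
q || ! q || q && F
q || ! q || q && ( E )
q || ! q || q && ( T )
q || ! q || q && ( F )
q || ! q || q && ( s )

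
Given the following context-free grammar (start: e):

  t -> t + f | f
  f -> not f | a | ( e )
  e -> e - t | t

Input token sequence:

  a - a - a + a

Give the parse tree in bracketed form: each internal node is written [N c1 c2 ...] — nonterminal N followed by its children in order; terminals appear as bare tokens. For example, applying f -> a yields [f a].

e
e - t
e - t - t
t - t - t
f - t - t
a - t - t
a - f - t
a - a - t
a - a - t + f
a - a - f + f
a - a - a + f
a - a - a + a

[e [e [e [t [f a]]] - [t [f a]]] - [t [t [f a]] + [f a]]]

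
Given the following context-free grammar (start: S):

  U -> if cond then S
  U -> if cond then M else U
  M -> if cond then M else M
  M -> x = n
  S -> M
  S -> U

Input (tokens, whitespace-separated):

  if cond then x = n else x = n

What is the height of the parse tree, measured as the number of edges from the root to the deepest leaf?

[S [M if cond then [M x = n] else [M x = n]]]

3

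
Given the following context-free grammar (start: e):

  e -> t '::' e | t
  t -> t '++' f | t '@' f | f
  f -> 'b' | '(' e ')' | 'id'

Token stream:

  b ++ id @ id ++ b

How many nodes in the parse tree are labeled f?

[e [t [t [t [t [f b]] ++ [f id]] @ [f id]] ++ [f b]]]

4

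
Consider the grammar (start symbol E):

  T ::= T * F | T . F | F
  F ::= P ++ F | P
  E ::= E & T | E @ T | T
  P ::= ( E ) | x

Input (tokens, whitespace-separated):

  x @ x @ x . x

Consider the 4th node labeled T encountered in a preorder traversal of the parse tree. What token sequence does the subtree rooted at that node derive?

x

[E [E [E [T [F [P x]]]] @ [T [F [P x]]]] @ [T [T [F [P x]]] . [F [P x]]]]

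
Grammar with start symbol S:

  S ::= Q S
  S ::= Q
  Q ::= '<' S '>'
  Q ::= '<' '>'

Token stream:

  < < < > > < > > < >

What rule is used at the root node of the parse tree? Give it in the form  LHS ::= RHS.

S ::= Q S

[S [Q < [S [Q < [S [Q < >]] >] [S [Q < >]]] >] [S [Q < >]]]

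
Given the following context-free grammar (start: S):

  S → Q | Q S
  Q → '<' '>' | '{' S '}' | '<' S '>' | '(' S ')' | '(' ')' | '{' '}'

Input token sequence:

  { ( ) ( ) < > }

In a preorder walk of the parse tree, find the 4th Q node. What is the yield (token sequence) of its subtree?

< >

[S [Q { [S [Q ( )] [S [Q ( )] [S [Q < >]]]] }]]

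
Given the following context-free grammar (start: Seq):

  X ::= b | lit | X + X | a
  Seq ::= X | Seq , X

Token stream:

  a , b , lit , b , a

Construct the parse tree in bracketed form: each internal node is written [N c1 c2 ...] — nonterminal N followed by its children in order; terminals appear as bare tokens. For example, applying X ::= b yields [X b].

[Seq [Seq [Seq [Seq [Seq [X a]] , [X b]] , [X lit]] , [X b]] , [X a]]

Seq
Seq , X
Seq , X , X
Seq , X , X , X
Seq , X , X , X , X
X , X , X , X , X
a , X , X , X , X
a , b , X , X , X
a , b , lit , X , X
a , b , lit , b , X
a , b , lit , b , a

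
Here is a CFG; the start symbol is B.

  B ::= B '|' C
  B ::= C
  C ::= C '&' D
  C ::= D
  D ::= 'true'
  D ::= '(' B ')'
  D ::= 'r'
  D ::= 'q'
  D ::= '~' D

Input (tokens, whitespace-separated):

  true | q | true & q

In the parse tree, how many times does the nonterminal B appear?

3

[B [B [B [C [D true]]] | [C [D q]]] | [C [C [D true]] & [D q]]]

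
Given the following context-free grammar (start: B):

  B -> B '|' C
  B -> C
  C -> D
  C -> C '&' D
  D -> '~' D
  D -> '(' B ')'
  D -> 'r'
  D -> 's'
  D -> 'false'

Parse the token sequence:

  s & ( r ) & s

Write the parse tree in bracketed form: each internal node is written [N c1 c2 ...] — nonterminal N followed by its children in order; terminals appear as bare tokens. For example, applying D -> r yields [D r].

B
C
C & D
C & D & D
D & D & D
s & D & D
s & ( B ) & D
s & ( C ) & D
s & ( D ) & D
s & ( r ) & D
s & ( r ) & s

[B [C [C [C [D s]] & [D ( [B [C [D r]]] )]] & [D s]]]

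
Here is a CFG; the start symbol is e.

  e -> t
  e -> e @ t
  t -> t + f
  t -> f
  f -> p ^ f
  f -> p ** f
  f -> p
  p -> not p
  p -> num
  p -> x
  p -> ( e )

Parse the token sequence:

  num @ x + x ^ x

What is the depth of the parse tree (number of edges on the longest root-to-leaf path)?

[e [e [t [f [p num]]]] @ [t [t [f [p x]]] + [f [p x] ^ [f [p x]]]]]

5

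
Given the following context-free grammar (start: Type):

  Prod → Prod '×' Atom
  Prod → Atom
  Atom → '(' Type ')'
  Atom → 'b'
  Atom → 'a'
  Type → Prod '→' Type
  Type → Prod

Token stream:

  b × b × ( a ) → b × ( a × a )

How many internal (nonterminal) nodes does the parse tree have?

[Type [Prod [Prod [Prod [Atom b]] × [Atom b]] × [Atom ( [Type [Prod [Atom a]]] )]] → [Type [Prod [Prod [Atom b]] × [Atom ( [Type [Prod [Prod [Atom a]] × [Atom a]]] )]]]]

20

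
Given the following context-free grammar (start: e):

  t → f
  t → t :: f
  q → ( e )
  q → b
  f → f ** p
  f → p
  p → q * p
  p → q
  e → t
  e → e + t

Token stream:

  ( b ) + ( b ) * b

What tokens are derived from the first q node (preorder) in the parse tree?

[e [e [t [f [p [q ( [e [t [f [p [q b]]]]] )]]]]] + [t [f [p [q ( [e [t [f [p [q b]]]]] )] * [p [q b]]]]]]

( b )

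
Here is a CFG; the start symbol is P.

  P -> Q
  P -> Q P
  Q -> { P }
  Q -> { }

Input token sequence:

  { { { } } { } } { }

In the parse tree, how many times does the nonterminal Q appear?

5

[P [Q { [P [Q { [P [Q { }]] }] [P [Q { }]]] }] [P [Q { }]]]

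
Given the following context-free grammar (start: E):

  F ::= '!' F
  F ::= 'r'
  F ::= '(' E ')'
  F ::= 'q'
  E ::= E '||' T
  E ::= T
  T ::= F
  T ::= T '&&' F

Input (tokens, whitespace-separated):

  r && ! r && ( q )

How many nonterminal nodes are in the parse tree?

11

[E [T [T [T [F r]] && [F ! [F r]]] && [F ( [E [T [F q]]] )]]]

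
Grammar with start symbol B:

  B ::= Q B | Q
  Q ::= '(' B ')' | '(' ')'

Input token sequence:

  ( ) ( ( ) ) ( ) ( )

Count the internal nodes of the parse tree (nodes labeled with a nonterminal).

[B [Q ( )] [B [Q ( [B [Q ( )]] )] [B [Q ( )] [B [Q ( )]]]]]

10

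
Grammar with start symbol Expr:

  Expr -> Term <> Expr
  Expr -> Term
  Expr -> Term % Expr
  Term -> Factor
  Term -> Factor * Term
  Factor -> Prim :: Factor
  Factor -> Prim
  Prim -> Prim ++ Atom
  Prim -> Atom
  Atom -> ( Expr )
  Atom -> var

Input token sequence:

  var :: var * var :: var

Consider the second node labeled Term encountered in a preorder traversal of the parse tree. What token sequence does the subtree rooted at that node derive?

var :: var

[Expr [Term [Factor [Prim [Atom var]] :: [Factor [Prim [Atom var]]]] * [Term [Factor [Prim [Atom var]] :: [Factor [Prim [Atom var]]]]]]]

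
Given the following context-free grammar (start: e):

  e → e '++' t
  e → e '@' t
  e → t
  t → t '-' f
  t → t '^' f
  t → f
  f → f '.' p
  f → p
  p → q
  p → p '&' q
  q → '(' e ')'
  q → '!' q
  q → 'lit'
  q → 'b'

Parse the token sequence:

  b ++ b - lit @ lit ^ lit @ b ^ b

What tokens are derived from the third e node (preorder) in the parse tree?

[e [e [e [e [t [f [p [q b]]]]] ++ [t [t [f [p [q b]]]] - [f [p [q lit]]]]] @ [t [t [f [p [q lit]]]] ^ [f [p [q lit]]]]] @ [t [t [f [p [q b]]]] ^ [f [p [q b]]]]]

b ++ b - lit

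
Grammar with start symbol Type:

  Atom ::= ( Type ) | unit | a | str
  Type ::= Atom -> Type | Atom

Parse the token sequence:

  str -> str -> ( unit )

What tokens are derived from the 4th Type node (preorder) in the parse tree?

[Type [Atom str] -> [Type [Atom str] -> [Type [Atom ( [Type [Atom unit]] )]]]]

unit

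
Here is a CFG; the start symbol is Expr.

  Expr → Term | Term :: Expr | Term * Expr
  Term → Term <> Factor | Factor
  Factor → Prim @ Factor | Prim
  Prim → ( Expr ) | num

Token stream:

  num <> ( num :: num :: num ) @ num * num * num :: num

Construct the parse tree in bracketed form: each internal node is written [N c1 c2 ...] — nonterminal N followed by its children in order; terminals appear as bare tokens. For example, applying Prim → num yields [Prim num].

[Expr [Term [Term [Factor [Prim num]]] <> [Factor [Prim ( [Expr [Term [Factor [Prim num]]] :: [Expr [Term [Factor [Prim num]]] :: [Expr [Term [Factor [Prim num]]]]]] )] @ [Factor [Prim num]]]] * [Expr [Term [Factor [Prim num]]] * [Expr [Term [Factor [Prim num]]] :: [Expr [Term [Factor [Prim num]]]]]]]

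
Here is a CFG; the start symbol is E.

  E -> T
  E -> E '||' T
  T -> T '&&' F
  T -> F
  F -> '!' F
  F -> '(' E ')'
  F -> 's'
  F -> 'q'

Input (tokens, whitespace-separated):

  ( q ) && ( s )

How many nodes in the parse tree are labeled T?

[E [T [T [F ( [E [T [F q]]] )]] && [F ( [E [T [F s]]] )]]]

4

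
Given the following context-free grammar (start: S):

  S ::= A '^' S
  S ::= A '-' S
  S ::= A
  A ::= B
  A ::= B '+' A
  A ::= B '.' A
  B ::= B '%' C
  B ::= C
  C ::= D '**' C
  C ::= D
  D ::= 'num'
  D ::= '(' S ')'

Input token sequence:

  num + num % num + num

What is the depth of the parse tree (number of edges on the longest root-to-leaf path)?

7

[S [A [B [C [D num]]] + [A [B [B [C [D num]]] % [C [D num]]] + [A [B [C [D num]]]]]]]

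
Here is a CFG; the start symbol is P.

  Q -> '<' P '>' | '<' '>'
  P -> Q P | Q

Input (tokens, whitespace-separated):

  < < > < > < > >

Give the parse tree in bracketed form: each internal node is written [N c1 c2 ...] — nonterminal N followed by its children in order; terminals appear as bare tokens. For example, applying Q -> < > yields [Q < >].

[P [Q < [P [Q < >] [P [Q < >] [P [Q < >]]]] >]]

P
Q
< P >
< Q P >
< < > P >
< < > Q P >
< < > < > P >
< < > < > Q >
< < > < > < > >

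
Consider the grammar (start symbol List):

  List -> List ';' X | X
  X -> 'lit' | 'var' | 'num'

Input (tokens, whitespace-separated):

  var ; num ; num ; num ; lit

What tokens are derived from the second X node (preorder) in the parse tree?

num

[List [List [List [List [List [X var]] ; [X num]] ; [X num]] ; [X num]] ; [X lit]]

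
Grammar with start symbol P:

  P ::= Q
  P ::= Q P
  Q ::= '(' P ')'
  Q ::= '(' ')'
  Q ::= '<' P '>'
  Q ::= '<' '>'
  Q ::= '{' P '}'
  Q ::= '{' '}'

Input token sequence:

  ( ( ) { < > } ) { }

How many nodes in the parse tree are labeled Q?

[P [Q ( [P [Q ( )] [P [Q { [P [Q < >]] }]]] )] [P [Q { }]]]

5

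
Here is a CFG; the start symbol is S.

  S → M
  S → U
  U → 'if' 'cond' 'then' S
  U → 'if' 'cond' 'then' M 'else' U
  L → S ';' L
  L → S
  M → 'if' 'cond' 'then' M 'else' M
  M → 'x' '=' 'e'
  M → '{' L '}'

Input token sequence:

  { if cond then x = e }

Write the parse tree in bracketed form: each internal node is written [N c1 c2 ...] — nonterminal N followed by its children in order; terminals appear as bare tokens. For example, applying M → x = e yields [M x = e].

S
M
{ L }
{ S }
{ U }
{ if cond then S }
{ if cond then M }
{ if cond then x = e }

[S [M { [L [S [U if cond then [S [M x = e]]]]] }]]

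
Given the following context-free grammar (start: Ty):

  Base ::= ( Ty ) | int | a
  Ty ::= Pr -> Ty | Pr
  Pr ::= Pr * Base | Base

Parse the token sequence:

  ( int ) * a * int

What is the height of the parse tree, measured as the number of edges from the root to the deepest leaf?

[Ty [Pr [Pr [Pr [Base ( [Ty [Pr [Base int]]] )]] * [Base a]] * [Base int]]]

8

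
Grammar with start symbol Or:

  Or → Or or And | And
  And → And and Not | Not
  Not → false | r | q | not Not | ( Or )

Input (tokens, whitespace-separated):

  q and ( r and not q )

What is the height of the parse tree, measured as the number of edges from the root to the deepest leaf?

[Or [And [And [Not q]] and [Not ( [Or [And [And [Not r]] and [Not not [Not q]]]] )]]]

7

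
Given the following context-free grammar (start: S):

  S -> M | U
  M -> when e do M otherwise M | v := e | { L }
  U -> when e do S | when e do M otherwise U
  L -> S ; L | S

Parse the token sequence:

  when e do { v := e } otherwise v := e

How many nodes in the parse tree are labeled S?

2

[S [M when e do [M { [L [S [M v := e]]] }] otherwise [M v := e]]]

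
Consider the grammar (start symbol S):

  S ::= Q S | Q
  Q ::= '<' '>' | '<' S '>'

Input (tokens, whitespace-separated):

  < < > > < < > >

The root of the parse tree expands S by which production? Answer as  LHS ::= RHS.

[S [Q < [S [Q < >]] >] [S [Q < [S [Q < >]] >]]]

S ::= Q S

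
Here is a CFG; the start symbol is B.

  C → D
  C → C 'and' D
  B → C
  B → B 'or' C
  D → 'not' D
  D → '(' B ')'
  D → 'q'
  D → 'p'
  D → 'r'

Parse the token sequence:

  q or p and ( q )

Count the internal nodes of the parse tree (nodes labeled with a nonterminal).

11

[B [B [C [D q]]] or [C [C [D p]] and [D ( [B [C [D q]]] )]]]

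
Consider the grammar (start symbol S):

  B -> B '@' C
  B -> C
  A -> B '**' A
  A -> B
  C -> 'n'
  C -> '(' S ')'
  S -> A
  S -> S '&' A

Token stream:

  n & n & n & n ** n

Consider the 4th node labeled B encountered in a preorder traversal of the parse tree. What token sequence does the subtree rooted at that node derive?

n

[S [S [S [S [A [B [C n]]]] & [A [B [C n]]]] & [A [B [C n]]]] & [A [B [C n]] ** [A [B [C n]]]]]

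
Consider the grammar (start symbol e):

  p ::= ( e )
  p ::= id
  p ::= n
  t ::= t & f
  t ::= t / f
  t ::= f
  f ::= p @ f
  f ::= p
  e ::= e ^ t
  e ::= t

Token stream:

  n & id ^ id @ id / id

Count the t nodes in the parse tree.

[e [e [t [t [f [p n]]] & [f [p id]]]] ^ [t [t [f [p id] @ [f [p id]]]] / [f [p id]]]]

4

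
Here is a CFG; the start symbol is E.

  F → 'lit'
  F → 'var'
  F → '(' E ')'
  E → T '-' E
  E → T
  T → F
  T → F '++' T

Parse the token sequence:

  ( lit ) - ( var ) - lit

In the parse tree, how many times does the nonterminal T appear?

5

[E [T [F ( [E [T [F lit]]] )]] - [E [T [F ( [E [T [F var]]] )]] - [E [T [F lit]]]]]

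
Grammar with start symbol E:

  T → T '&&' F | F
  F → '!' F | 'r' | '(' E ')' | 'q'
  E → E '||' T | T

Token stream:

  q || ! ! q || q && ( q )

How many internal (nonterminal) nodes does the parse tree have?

[E [E [E [T [F q]]] || [T [F ! [F ! [F q]]]]] || [T [T [F q]] && [F ( [E [T [F q]]] )]]]

16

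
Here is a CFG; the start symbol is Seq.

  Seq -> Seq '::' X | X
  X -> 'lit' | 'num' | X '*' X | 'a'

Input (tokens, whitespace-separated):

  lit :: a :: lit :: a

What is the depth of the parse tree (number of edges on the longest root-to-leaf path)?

5

[Seq [Seq [Seq [Seq [X lit]] :: [X a]] :: [X lit]] :: [X a]]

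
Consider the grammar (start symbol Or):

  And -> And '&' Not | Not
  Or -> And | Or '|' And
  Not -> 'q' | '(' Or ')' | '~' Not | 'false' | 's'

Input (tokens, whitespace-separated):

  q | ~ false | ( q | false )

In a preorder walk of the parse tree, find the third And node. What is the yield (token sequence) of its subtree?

( q | false )

[Or [Or [Or [And [Not q]]] | [And [Not ~ [Not false]]]] | [And [Not ( [Or [Or [And [Not q]]] | [And [Not false]]] )]]]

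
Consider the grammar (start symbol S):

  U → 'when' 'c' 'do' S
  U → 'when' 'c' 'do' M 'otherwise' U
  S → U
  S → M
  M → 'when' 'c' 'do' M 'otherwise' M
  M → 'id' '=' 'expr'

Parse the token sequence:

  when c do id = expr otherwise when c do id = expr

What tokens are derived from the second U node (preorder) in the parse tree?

when c do id = expr

[S [U when c do [M id = expr] otherwise [U when c do [S [M id = expr]]]]]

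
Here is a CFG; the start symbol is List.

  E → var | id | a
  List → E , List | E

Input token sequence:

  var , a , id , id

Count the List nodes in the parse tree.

4

[List [E var] , [List [E a] , [List [E id] , [List [E id]]]]]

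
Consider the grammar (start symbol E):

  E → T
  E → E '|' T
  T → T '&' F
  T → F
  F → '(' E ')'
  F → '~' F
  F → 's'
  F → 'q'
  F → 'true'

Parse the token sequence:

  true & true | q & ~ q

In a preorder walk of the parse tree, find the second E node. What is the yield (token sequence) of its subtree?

true & true

[E [E [T [T [F true]] & [F true]]] | [T [T [F q]] & [F ~ [F q]]]]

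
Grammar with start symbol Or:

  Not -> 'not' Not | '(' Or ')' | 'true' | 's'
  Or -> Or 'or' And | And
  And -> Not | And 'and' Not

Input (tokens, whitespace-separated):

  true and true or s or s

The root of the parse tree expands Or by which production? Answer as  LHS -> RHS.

Or -> Or 'or' And

[Or [Or [Or [And [And [Not true]] and [Not true]]] or [And [Not s]]] or [And [Not s]]]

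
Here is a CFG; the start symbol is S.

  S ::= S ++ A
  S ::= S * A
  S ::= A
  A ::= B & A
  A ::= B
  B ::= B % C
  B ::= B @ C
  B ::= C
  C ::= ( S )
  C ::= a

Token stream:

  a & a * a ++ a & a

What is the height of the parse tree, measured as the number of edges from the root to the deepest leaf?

[S [S [S [A [B [C a]] & [A [B [C a]]]]] * [A [B [C a]]]] ++ [A [B [C a]] & [A [B [C a]]]]]

7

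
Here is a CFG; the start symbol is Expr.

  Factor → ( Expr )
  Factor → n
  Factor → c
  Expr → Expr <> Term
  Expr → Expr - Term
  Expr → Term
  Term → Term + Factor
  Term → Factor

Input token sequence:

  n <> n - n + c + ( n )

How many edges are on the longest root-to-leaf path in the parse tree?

6

[Expr [Expr [Expr [Term [Factor n]]] <> [Term [Factor n]]] - [Term [Term [Term [Factor n]] + [Factor c]] + [Factor ( [Expr [Term [Factor n]]] )]]]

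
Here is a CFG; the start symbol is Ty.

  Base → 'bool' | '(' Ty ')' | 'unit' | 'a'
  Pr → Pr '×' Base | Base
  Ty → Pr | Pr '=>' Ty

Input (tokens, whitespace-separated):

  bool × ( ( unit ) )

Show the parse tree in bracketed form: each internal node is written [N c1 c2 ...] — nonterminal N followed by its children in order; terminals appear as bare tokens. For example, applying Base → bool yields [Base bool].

[Ty [Pr [Pr [Base bool]] × [Base ( [Ty [Pr [Base ( [Ty [Pr [Base unit]]] )]]] )]]]

Ty
Pr
Pr × Base
Base × Base
bool × Base
bool × ( Ty )
bool × ( Pr )
bool × ( Base )
bool × ( ( Ty ) )
bool × ( ( Pr ) )
bool × ( ( Base ) )
bool × ( ( unit ) )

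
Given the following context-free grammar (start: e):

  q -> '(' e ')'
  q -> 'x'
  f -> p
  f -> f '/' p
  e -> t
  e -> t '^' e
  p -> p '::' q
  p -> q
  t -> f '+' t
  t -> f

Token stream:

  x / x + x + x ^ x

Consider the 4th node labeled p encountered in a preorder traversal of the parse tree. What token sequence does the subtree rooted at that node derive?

x

[e [t [f [f [p [q x]]] / [p [q x]]] + [t [f [p [q x]]] + [t [f [p [q x]]]]]] ^ [e [t [f [p [q x]]]]]]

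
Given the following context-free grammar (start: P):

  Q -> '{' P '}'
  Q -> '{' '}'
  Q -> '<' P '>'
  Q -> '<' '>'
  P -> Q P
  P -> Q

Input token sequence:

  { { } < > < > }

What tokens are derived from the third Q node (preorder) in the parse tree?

[P [Q { [P [Q { }] [P [Q < >] [P [Q < >]]]] }]]

< >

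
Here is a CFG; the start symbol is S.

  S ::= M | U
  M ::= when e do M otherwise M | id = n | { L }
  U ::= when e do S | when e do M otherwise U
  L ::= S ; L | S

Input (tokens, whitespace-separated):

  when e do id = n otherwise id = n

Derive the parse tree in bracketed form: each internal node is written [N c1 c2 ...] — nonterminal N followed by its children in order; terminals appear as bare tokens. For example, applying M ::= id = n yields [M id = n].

S
M
when e do M otherwise M
when e do id = n otherwise M
when e do id = n otherwise id = n

[S [M when e do [M id = n] otherwise [M id = n]]]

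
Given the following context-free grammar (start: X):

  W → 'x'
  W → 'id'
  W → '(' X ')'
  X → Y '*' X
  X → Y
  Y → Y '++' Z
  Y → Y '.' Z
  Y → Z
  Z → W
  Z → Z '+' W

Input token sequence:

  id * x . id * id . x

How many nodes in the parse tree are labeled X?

3

[X [Y [Z [W id]]] * [X [Y [Y [Z [W x]]] . [Z [W id]]] * [X [Y [Y [Z [W id]]] . [Z [W x]]]]]]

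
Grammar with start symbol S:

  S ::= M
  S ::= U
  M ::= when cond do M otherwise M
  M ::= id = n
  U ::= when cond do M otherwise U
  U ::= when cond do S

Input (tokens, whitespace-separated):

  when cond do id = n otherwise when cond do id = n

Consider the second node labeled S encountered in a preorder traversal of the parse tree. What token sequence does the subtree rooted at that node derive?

id = n

[S [U when cond do [M id = n] otherwise [U when cond do [S [M id = n]]]]]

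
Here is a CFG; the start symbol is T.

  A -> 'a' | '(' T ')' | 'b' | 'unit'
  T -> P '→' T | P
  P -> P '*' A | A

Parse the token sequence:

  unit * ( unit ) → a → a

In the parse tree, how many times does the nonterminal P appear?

[T [P [P [A unit]] * [A ( [T [P [A unit]]] )]] → [T [P [A a]] → [T [P [A a]]]]]

5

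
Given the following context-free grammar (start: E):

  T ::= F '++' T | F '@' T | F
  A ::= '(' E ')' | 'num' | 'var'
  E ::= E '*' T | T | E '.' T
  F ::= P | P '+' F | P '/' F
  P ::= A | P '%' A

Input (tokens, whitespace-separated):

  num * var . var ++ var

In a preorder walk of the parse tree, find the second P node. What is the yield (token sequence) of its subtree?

[E [E [E [T [F [P [A num]]]]] * [T [F [P [A var]]]]] . [T [F [P [A var]]] ++ [T [F [P [A var]]]]]]

var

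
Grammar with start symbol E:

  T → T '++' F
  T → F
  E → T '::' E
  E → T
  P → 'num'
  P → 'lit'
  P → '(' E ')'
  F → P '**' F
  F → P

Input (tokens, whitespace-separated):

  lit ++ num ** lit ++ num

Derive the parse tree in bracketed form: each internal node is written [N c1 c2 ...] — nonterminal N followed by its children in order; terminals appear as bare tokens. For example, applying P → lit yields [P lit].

E
T
T ++ F
T ++ F ++ F
F ++ F ++ F
P ++ F ++ F
lit ++ F ++ F
lit ++ P ** F ++ F
lit ++ num ** F ++ F
lit ++ num ** P ++ F
lit ++ num ** lit ++ F
lit ++ num ** lit ++ P
lit ++ num ** lit ++ num

[E [T [T [T [F [P lit]]] ++ [F [P num] ** [F [P lit]]]] ++ [F [P num]]]]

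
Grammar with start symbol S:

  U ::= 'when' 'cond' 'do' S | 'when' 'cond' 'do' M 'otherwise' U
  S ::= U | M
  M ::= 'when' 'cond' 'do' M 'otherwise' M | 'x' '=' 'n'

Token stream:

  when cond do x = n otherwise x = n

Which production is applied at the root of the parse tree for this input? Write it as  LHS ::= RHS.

[S [M when cond do [M x = n] otherwise [M x = n]]]

S ::= M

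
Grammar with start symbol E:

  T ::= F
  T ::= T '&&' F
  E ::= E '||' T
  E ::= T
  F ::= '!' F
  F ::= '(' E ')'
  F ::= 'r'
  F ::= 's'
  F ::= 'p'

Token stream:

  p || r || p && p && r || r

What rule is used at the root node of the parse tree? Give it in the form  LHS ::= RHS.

[E [E [E [E [T [F p]]] || [T [F r]]] || [T [T [T [F p]] && [F p]] && [F r]]] || [T [F r]]]

E ::= E '||' T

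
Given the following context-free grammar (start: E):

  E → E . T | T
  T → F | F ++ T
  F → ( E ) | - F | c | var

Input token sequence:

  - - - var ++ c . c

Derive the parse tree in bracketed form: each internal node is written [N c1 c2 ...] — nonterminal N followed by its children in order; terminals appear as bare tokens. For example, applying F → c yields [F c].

[E [E [T [F - [F - [F - [F var]]]] ++ [T [F c]]]] . [T [F c]]]

E
E . T
T . T
F ++ T . T
- F ++ T . T
- - F ++ T . T
- - - F ++ T . T
- - - var ++ T . T
- - - var ++ F . T
- - - var ++ c . T
- - - var ++ c . F
- - - var ++ c . c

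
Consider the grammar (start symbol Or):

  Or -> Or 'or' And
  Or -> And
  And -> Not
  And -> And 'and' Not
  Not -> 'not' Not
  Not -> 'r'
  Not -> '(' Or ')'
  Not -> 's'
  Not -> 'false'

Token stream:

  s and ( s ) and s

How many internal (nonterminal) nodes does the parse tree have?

[Or [And [And [And [Not s]] and [Not ( [Or [And [Not s]]] )]] and [Not s]]]

10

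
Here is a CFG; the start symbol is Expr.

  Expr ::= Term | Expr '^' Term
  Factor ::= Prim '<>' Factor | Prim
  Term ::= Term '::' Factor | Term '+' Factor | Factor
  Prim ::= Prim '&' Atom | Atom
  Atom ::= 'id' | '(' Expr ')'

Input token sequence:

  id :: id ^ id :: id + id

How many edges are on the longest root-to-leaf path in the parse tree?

[Expr [Expr [Term [Term [Factor [Prim [Atom id]]]] :: [Factor [Prim [Atom id]]]]] ^ [Term [Term [Term [Factor [Prim [Atom id]]]] :: [Factor [Prim [Atom id]]]] + [Factor [Prim [Atom id]]]]]

7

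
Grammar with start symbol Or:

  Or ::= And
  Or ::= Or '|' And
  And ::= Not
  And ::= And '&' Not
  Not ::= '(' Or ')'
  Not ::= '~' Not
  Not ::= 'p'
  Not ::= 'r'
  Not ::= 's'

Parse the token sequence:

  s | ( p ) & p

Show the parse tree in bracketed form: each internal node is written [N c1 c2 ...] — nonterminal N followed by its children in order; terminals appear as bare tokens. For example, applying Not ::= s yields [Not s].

[Or [Or [And [Not s]]] | [And [And [Not ( [Or [And [Not p]]] )]] & [Not p]]]

Or
Or | And
And | And
Not | And
s | And
s | And & Not
s | Not & Not
s | ( Or ) & Not
s | ( And ) & Not
s | ( Not ) & Not
s | ( p ) & Not
s | ( p ) & p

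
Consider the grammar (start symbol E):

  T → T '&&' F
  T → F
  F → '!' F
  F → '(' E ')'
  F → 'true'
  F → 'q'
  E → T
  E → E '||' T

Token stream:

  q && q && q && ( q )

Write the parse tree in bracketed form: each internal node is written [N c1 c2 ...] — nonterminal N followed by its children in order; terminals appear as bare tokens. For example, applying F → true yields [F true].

[E [T [T [T [T [F q]] && [F q]] && [F q]] && [F ( [E [T [F q]]] )]]]

E
T
T && F
T && F && F
T && F && F && F
F && F && F && F
q && F && F && F
q && q && F && F
q && q && q && F
q && q && q && ( E )
q && q && q && ( T )
q && q && q && ( F )
q && q && q && ( q )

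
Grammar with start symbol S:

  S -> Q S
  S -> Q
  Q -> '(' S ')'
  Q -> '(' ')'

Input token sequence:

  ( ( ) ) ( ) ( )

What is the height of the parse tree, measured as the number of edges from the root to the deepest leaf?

4

[S [Q ( [S [Q ( )]] )] [S [Q ( )] [S [Q ( )]]]]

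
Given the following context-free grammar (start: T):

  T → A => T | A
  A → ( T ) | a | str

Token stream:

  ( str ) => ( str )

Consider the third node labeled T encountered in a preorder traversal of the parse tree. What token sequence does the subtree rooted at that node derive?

( str )

[T [A ( [T [A str]] )] => [T [A ( [T [A str]] )]]]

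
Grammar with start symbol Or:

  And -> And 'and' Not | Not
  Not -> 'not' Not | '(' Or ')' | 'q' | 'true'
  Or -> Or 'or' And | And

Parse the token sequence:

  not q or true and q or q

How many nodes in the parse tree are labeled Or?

3

[Or [Or [Or [And [Not not [Not q]]]] or [And [And [Not true]] and [Not q]]] or [And [Not q]]]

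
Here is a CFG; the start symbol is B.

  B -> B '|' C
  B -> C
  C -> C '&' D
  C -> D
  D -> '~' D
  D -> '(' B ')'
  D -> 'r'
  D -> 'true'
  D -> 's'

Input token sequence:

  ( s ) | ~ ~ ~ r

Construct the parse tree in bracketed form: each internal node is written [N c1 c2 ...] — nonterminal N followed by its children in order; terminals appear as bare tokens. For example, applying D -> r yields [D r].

B
B | C
C | C
D | C
( B ) | C
( C ) | C
( D ) | C
( s ) | C
( s ) | D
( s ) | ~ D
( s ) | ~ ~ D
( s ) | ~ ~ ~ D
( s ) | ~ ~ ~ r

[B [B [C [D ( [B [C [D s]]] )]]] | [C [D ~ [D ~ [D ~ [D r]]]]]]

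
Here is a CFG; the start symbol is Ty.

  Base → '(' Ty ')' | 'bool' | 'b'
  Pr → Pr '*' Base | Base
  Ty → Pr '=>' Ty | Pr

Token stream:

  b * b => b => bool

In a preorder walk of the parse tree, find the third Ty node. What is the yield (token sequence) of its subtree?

[Ty [Pr [Pr [Base b]] * [Base b]] => [Ty [Pr [Base b]] => [Ty [Pr [Base bool]]]]]

bool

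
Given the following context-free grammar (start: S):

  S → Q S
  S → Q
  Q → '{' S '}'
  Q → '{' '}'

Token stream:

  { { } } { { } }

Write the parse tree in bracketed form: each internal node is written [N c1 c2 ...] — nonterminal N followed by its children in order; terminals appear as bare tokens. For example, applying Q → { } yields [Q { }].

S
Q S
{ S } S
{ Q } S
{ { } } S
{ { } } Q
{ { } } { S }
{ { } } { Q }
{ { } } { { } }

[S [Q { [S [Q { }]] }] [S [Q { [S [Q { }]] }]]]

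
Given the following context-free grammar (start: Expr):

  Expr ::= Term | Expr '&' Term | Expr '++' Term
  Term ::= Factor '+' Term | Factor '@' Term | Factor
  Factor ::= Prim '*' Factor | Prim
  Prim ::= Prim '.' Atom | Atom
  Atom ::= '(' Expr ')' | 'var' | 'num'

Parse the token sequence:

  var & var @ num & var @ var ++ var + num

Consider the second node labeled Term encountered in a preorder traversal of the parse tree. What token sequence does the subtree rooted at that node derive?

var @ num

[Expr [Expr [Expr [Expr [Term [Factor [Prim [Atom var]]]]] & [Term [Factor [Prim [Atom var]]] @ [Term [Factor [Prim [Atom num]]]]]] & [Term [Factor [Prim [Atom var]]] @ [Term [Factor [Prim [Atom var]]]]]] ++ [Term [Factor [Prim [Atom var]]] + [Term [Factor [Prim [Atom num]]]]]]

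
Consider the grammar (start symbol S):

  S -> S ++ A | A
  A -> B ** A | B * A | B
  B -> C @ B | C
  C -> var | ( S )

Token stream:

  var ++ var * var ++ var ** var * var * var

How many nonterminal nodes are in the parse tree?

[S [S [S [A [B [C var]]]] ++ [A [B [C var]] * [A [B [C var]]]]] ++ [A [B [C var]] ** [A [B [C var]] * [A [B [C var]] * [A [B [C var]]]]]]]

24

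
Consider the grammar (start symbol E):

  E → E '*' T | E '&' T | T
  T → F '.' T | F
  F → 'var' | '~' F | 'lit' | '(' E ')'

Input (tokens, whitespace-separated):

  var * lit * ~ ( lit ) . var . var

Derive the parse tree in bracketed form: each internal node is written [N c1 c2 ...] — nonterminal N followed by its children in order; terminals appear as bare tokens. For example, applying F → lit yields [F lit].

[E [E [E [T [F var]]] * [T [F lit]]] * [T [F ~ [F ( [E [T [F lit]]] )]] . [T [F var] . [T [F var]]]]]

E
E * T
E * T * T
T * T * T
F * T * T
var * T * T
var * F * T
var * lit * T
var * lit * F . T
var * lit * ~ F . T
var * lit * ~ ( E ) . T
var * lit * ~ ( T ) . T
var * lit * ~ ( F ) . T
var * lit * ~ ( lit ) . T
var * lit * ~ ( lit ) . F . T
var * lit * ~ ( lit ) . var . T
var * lit * ~ ( lit ) . var . F
var * lit * ~ ( lit ) . var . var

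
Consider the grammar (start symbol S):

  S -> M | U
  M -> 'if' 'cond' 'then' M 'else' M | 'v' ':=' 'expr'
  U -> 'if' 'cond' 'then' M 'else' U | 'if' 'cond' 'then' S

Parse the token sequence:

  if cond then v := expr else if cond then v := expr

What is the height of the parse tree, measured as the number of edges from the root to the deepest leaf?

5

[S [U if cond then [M v := expr] else [U if cond then [S [M v := expr]]]]]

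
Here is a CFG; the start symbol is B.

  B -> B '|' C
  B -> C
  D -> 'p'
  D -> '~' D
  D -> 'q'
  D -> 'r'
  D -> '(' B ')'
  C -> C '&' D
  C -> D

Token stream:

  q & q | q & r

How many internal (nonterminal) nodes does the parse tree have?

[B [B [C [C [D q]] & [D q]]] | [C [C [D q]] & [D r]]]

10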